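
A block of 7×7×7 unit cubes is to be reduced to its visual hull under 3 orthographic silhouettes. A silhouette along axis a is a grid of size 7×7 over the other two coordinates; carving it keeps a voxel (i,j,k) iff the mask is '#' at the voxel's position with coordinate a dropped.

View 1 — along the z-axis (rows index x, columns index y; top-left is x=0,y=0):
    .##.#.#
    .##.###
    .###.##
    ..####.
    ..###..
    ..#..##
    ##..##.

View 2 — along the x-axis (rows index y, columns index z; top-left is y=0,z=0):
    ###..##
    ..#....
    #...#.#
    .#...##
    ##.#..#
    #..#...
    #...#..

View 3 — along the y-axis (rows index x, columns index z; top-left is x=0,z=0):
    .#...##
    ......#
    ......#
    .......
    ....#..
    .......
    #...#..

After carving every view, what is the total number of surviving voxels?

voxel count = 11

start: 7×7×7 = 343 voxels
V1 z: intersect with XY mask (28 set) -- 196 left
V2 x: intersect with YZ mask (20 set) -- 74 left
V3 y: intersect with XZ mask (8 set) -- 11 left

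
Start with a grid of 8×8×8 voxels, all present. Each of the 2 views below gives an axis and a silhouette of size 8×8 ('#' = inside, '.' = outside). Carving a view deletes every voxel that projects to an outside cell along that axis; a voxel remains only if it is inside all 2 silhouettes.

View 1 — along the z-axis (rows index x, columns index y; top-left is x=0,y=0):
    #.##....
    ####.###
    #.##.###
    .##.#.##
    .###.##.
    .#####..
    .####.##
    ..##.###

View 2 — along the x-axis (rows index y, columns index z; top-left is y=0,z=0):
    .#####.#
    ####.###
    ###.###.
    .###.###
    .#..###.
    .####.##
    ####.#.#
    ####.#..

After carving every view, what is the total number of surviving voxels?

|visual hull| = 246

before carving: 512 voxels (8×8×8)
after view 1 [z-axis, 42 of 64 cells solid] → remaining = 336
after view 2 [x-axis, 46 of 64 cells solid] → remaining = 246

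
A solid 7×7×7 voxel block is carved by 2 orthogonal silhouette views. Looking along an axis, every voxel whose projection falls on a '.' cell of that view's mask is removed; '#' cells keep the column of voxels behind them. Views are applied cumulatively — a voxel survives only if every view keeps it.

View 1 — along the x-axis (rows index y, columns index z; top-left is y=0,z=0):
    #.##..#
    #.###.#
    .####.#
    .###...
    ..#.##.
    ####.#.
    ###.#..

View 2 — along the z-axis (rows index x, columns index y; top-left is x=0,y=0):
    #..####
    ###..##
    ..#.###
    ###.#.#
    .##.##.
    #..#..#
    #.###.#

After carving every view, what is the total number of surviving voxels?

initial block: 7^3 = 343
  1. axis=0 (YZ plane), |mask|=29  ⇒  voxels=203
  2. axis=2 (XY plane), |mask|=31  ⇒  voxels=128

remaining voxels: 128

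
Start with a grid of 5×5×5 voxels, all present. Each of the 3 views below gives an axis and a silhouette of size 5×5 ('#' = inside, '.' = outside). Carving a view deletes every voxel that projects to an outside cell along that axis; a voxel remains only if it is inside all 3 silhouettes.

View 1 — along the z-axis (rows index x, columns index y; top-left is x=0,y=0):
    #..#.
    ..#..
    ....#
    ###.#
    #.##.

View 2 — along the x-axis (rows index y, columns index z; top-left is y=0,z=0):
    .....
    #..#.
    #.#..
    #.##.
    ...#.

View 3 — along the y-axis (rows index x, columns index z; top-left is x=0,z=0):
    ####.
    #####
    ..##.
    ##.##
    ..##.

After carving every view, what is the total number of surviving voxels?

13 voxels

start: 5×5×5 = 125 voxels
carve view 1 (along z, XY-mask fill 11/25): 55 voxels remain
carve view 2 (along x, YZ-mask fill 8/25): 16 voxels remain
carve view 3 (along y, XZ-mask fill 17/25): 13 voxels remain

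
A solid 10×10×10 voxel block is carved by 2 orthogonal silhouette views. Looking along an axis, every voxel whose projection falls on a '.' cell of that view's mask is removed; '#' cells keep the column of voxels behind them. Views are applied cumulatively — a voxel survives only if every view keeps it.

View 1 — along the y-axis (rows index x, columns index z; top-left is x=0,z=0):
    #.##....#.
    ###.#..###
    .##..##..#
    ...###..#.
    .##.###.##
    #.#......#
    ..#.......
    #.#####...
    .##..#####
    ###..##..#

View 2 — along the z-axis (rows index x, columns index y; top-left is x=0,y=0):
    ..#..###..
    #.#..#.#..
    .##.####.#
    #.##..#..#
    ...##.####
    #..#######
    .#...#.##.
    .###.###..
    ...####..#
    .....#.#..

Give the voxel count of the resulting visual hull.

before carving: 1000 voxels (10×10×10)
carve view 1 (along y, XZ-mask fill 50/100): 500 voxels remain
carve view 2 (along z, XY-mask fill 51/100): 252 voxels remain

|visual hull| = 252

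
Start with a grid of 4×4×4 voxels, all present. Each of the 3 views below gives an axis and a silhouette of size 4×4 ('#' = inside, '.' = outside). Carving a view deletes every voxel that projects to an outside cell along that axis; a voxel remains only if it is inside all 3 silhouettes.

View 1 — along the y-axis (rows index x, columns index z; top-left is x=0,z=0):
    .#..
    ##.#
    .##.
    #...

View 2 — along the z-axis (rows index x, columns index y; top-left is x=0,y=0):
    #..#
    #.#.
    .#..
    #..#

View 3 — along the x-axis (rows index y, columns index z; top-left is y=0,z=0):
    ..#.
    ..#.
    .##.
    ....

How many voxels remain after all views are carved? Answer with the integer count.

voxel count = 2

initial block: 4^3 = 64
after view 1 [y-axis, 7 of 16 cells solid] → remaining = 28
after view 2 [z-axis, 7 of 16 cells solid] → remaining = 12
after view 3 [x-axis, 4 of 16 cells solid] → remaining = 2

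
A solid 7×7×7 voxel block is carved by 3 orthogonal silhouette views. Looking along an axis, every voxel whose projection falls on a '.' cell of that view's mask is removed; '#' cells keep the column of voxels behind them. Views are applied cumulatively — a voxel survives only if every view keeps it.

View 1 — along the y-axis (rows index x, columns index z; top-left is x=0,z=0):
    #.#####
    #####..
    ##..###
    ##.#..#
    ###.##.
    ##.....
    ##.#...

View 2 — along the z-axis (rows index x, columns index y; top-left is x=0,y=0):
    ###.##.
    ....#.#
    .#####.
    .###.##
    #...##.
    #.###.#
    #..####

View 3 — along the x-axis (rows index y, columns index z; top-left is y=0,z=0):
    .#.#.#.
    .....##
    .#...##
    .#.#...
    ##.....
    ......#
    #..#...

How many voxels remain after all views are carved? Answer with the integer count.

full grid |V| = 343
step 1: project along y, AND mask (30/49) → |grid| = 210
step 2: project along z, AND mask (30/49) → |grid| = 125
step 3: project along x, AND mask (15/49) → |grid| = 47

47 voxels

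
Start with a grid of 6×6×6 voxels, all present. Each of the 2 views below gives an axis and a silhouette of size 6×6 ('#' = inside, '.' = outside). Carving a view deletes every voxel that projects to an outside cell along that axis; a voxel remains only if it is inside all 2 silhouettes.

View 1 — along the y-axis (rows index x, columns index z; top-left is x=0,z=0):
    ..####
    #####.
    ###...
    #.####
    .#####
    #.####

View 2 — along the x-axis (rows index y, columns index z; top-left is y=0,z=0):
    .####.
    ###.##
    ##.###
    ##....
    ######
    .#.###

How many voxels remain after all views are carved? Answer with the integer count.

|visual hull| = 113

initial block: 6^3 = 216
after view 1 [y-axis, 27 of 36 cells solid] → remaining = 162
after view 2 [x-axis, 26 of 36 cells solid] → remaining = 113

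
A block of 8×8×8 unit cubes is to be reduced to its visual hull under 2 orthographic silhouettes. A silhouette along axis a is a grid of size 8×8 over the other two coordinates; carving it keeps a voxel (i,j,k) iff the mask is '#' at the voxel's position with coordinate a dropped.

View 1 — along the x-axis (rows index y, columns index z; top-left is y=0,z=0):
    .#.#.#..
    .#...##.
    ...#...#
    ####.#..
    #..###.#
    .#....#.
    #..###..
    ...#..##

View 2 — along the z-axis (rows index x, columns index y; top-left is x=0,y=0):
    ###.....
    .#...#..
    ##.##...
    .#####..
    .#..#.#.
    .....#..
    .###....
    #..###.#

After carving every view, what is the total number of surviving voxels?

initial block: 8^3 = 512
after view 1 [x-axis, 27 of 64 cells solid] → remaining = 216
after view 2 [z-axis, 26 of 64 cells solid] → remaining = 88

88 voxels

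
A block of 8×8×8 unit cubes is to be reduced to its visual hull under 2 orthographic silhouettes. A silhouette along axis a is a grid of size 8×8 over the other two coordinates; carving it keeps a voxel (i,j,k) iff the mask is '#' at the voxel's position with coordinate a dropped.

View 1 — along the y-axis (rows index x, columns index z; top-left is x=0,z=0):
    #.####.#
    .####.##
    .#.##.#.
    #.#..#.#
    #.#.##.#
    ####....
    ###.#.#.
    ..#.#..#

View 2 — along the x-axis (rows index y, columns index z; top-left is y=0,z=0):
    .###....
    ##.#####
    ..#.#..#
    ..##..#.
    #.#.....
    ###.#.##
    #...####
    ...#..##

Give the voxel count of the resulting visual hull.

|visual hull| = 153

full grid |V| = 512
step 1: project along y, AND mask (37/64) → |grid| = 296
step 2: project along x, AND mask (32/64) → |grid| = 153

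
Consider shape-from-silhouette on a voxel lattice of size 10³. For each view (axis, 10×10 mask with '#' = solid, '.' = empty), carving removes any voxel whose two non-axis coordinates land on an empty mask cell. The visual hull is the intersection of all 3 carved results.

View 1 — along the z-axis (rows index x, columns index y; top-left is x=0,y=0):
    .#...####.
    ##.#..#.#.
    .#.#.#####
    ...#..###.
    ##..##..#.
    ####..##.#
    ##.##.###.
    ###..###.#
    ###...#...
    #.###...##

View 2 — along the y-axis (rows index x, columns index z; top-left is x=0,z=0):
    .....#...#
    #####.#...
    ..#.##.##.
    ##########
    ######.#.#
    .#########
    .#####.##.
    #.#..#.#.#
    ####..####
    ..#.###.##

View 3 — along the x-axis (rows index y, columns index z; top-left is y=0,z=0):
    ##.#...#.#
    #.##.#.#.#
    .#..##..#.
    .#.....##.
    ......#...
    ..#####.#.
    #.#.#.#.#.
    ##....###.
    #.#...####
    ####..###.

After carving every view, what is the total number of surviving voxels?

before carving: 1000 voxels (10×10×10)
V1 z: intersect with XY mask (57 set) -- 570 left
V2 y: intersect with XZ mask (66 set) -- 370 left
V3 x: intersect with YZ mask (48 set) -- 172 left

voxel count = 172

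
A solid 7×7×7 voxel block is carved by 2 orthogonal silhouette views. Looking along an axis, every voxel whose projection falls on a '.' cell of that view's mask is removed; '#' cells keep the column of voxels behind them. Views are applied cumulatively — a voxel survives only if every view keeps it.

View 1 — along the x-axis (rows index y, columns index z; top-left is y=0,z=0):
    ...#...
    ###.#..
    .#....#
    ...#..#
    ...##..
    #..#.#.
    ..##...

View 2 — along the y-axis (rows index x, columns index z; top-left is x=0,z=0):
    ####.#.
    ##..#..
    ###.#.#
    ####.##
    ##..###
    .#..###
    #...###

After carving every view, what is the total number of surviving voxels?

full grid |V| = 343
V1 x: intersect with YZ mask (16 set) -- 112 left
V2 y: intersect with XZ mask (32 set) -- 65 left

65 voxels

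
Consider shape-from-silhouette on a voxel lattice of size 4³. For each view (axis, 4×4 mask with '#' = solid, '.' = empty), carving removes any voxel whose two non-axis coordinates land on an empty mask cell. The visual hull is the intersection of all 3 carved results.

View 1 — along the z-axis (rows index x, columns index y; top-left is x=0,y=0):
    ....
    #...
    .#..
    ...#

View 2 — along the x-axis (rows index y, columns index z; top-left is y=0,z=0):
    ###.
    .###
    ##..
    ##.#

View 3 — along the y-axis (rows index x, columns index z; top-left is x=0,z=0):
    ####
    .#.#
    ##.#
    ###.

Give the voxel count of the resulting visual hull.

initial block: 4^3 = 64
  1. axis=2 (XY plane), |mask|=3  ⇒  voxels=12
  2. axis=0 (YZ plane), |mask|=11  ⇒  voxels=9
  3. axis=1 (XZ plane), |mask|=12  ⇒  voxels=5

remaining voxels: 5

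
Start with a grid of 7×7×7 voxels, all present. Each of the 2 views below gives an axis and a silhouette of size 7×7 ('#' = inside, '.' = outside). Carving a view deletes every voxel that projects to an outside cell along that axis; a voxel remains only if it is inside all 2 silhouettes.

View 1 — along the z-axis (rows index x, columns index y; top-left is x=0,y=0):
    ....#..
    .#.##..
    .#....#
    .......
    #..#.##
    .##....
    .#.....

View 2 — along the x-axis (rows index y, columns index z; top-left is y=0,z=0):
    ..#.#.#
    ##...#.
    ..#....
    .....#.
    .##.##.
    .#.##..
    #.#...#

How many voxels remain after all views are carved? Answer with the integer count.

initial block: 7^3 = 343
after view 1 [z-axis, 13 of 49 cells solid] → remaining = 91
after view 2 [x-axis, 18 of 49 cells solid] → remaining = 35

remaining voxels: 35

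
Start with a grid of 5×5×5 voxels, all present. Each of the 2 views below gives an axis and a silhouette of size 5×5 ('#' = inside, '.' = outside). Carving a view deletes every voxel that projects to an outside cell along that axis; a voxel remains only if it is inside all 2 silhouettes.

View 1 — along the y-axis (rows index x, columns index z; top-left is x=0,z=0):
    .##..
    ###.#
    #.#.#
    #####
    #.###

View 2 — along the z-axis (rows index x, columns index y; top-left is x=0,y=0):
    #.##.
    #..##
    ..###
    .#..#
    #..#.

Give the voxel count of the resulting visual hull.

|visual hull| = 45

full grid |V| = 125
after view 1 [y-axis, 18 of 25 cells solid] → remaining = 90
after view 2 [z-axis, 13 of 25 cells solid] → remaining = 45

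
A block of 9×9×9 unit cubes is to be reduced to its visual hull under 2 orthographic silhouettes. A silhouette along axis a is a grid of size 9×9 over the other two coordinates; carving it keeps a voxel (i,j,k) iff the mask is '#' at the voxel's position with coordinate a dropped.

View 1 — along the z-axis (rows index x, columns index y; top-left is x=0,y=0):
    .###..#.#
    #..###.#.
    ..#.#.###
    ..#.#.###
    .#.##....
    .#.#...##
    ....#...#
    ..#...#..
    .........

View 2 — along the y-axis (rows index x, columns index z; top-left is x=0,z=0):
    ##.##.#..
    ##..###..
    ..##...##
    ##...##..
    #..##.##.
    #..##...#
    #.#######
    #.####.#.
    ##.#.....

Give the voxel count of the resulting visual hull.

start: 9×9×9 = 729 voxels
V1 z: intersect with XY mask (31 set) -- 279 left
V2 y: intersect with XZ mask (44 set) -- 149 left

149 voxels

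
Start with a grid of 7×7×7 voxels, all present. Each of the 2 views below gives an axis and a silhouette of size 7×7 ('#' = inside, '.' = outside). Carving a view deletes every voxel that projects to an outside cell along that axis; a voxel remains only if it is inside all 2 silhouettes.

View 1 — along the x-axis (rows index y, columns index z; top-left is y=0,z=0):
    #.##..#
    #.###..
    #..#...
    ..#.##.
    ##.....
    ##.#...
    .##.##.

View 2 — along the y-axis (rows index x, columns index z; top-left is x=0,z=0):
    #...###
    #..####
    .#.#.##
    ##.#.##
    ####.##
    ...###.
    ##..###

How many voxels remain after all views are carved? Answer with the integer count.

|visual hull| = 93

full grid |V| = 343
[1] x-view keeps 22 columns → grid now 154
[2] y-view keeps 32 columns → grid now 93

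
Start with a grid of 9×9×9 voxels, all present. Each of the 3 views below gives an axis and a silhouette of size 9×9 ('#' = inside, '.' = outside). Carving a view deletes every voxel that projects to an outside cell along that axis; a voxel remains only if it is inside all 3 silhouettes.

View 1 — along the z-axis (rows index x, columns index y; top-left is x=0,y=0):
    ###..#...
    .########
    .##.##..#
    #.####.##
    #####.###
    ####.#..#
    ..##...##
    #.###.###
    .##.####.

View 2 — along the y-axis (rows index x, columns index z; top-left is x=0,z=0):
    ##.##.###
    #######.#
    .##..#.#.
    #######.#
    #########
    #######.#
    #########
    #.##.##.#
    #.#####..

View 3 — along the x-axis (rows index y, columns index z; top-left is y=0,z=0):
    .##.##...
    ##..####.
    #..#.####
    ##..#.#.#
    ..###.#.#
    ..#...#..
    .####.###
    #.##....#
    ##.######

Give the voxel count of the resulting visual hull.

|visual hull| = 238

before carving: 729 voxels (9×9×9)
step 1: project along z, AND mask (55/81) → |grid| = 495
step 2: project along y, AND mask (65/81) → |grid| = 402
step 3: project along x, AND mask (47/81) → |grid| = 238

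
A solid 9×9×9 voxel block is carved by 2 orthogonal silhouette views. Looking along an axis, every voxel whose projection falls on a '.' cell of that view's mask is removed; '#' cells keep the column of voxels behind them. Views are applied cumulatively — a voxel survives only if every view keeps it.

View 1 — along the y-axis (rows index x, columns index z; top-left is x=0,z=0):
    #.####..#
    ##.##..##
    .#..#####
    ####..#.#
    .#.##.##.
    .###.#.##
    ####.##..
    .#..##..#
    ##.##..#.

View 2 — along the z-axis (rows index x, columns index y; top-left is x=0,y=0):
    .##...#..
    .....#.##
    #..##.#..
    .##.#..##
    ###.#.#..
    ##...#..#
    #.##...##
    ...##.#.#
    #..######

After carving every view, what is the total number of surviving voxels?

start: 9×9×9 = 729 voxels
after view 1 [y-axis, 50 of 81 cells solid] → remaining = 450
after view 2 [z-axis, 40 of 81 cells solid] → remaining = 220

voxel count = 220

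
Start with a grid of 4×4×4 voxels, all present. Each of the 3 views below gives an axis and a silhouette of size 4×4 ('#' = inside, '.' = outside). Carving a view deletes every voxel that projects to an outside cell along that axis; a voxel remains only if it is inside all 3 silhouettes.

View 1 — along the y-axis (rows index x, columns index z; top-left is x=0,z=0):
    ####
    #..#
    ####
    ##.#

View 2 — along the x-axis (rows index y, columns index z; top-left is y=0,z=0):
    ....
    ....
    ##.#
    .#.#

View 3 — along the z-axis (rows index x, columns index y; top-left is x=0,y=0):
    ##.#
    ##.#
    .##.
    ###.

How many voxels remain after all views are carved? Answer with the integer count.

initial block: 4^3 = 64
  1. axis=1 (XZ plane), |mask|=13  ⇒  voxels=52
  2. axis=0 (YZ plane), |mask|=5  ⇒  voxels=18
  3. axis=2 (XY plane), |mask|=11  ⇒  voxels=9

remaining voxels: 9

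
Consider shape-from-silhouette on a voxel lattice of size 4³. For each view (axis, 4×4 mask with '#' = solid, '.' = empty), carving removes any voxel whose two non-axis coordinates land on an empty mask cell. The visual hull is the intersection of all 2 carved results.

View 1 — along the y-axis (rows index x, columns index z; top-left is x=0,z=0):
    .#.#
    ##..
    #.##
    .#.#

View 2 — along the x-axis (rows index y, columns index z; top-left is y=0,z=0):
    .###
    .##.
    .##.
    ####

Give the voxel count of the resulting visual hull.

start: 4×4×4 = 64 voxels
carve view 1 (along y, XZ-mask fill 9/16): 36 voxels remain
carve view 2 (along x, YZ-mask fill 11/16): 24 voxels remain

24 voxels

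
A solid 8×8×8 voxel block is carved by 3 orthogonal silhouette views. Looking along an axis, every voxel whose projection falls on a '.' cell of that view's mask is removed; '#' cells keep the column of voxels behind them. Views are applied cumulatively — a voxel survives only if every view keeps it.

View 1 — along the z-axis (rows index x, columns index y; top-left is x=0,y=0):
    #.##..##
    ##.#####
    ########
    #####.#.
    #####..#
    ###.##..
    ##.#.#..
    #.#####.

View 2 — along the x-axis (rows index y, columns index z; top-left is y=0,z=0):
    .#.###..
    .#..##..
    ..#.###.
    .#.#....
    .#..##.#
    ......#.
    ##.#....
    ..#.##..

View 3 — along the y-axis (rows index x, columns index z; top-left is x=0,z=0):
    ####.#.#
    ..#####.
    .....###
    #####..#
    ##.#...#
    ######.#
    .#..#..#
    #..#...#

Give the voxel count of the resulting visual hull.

remaining voxels: 79

before carving: 512 voxels (8×8×8)
V1 z: intersect with XY mask (47 set) -- 376 left
V2 x: intersect with YZ mask (24 set) -- 144 left
V3 y: intersect with XZ mask (37 set) -- 79 left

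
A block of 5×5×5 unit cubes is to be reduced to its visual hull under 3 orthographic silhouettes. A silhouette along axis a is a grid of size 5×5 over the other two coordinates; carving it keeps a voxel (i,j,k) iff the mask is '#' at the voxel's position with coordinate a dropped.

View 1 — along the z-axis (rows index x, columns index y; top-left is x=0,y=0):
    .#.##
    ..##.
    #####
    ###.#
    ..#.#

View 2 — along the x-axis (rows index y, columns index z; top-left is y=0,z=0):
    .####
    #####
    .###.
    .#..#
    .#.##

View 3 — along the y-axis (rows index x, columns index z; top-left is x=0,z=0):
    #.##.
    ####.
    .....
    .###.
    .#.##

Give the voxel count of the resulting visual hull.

full grid |V| = 125
  1. axis=2 (XY plane), |mask|=16  ⇒  voxels=80
  2. axis=0 (YZ plane), |mask|=17  ⇒  voxels=53
  3. axis=1 (XZ plane), |mask|=13  ⇒  voxels=24

24 voxels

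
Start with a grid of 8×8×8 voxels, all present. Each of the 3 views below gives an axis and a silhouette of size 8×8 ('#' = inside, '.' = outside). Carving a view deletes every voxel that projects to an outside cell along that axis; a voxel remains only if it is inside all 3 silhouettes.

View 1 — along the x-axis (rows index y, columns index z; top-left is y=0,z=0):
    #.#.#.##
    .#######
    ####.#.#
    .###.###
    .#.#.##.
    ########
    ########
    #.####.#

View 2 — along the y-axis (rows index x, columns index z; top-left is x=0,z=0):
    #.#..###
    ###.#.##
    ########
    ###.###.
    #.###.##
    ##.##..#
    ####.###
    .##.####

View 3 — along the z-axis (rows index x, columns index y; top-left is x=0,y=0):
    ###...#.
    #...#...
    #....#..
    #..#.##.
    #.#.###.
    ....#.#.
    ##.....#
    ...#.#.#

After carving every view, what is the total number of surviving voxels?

remaining voxels: 117

initial block: 8^3 = 512
carve view 1 (along x, YZ-mask fill 50/64): 400 voxels remain
carve view 2 (along y, XZ-mask fill 49/64): 304 voxels remain
carve view 3 (along z, XY-mask fill 25/64): 117 voxels remain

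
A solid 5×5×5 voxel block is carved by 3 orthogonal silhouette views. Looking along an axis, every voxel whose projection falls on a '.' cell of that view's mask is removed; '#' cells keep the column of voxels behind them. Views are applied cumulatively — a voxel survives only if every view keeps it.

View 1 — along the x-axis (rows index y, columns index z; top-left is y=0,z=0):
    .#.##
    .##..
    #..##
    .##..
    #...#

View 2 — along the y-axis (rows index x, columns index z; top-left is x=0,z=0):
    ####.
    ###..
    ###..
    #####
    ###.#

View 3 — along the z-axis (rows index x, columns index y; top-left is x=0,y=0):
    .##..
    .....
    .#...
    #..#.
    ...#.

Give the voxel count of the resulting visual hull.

full grid |V| = 125
V1 x: intersect with YZ mask (12 set) -- 60 left
V2 y: intersect with XZ mask (19 set) -- 45 left
V3 z: intersect with XY mask (6 set) -- 13 left

remaining voxels: 13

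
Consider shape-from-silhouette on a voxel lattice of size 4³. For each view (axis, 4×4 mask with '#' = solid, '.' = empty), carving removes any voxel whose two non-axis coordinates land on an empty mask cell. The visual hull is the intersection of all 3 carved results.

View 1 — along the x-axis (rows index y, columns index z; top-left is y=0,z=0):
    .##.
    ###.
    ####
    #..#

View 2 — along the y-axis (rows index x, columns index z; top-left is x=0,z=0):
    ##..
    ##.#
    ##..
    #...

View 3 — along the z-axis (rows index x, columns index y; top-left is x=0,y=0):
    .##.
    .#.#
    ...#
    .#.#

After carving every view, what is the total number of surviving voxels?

|visual hull| = 11

initial block: 4^3 = 64
step 1: project along x, AND mask (11/16) → |grid| = 44
step 2: project along y, AND mask (8/16) → |grid| = 23
step 3: project along z, AND mask (7/16) → |grid| = 11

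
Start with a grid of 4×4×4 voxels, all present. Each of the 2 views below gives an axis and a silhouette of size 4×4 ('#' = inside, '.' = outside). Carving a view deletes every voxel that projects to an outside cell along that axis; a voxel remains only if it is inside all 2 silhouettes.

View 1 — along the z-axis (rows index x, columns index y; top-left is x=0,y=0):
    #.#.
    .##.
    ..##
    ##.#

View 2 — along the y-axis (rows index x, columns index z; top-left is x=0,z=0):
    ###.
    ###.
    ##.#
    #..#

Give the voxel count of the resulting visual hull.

|visual hull| = 24

before carving: 64 voxels (4×4×4)
after view 1 [z-axis, 9 of 16 cells solid] → remaining = 36
after view 2 [y-axis, 11 of 16 cells solid] → remaining = 24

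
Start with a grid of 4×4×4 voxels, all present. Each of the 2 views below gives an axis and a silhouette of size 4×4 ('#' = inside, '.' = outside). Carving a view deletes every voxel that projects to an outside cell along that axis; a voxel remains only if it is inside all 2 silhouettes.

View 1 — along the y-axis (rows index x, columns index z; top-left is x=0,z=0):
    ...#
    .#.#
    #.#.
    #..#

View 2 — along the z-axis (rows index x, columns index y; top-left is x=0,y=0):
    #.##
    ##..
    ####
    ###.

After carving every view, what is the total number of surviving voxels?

full grid |V| = 64
[1] y-view keeps 7 columns → grid now 28
[2] z-view keeps 12 columns → grid now 21

remaining voxels: 21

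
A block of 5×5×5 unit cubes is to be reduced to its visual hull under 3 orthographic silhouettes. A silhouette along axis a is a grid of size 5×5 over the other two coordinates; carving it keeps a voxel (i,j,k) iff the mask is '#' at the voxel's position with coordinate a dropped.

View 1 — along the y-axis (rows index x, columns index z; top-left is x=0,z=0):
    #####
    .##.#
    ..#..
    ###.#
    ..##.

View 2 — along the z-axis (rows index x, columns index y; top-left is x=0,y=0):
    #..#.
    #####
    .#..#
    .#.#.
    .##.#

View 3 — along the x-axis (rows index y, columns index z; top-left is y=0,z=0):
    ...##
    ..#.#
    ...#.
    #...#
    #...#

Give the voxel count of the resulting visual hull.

|visual hull| = 16

initial block: 5^3 = 125
[1] y-view keeps 15 columns → grid now 75
[2] z-view keeps 14 columns → grid now 41
[3] x-view keeps 9 columns → grid now 16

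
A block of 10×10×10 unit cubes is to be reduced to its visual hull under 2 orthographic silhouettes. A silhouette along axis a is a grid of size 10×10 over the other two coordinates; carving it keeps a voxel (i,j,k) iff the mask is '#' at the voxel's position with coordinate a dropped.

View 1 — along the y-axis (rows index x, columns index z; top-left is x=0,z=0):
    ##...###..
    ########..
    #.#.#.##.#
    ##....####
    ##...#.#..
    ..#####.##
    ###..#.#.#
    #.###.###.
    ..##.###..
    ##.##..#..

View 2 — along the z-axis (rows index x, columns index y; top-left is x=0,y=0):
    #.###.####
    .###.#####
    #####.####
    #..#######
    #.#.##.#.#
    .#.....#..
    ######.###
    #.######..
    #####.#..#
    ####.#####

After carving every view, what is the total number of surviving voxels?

remaining voxels: 427

initial block: 10^3 = 1000
after view 1 [y-axis, 59 of 100 cells solid] → remaining = 590
after view 2 [z-axis, 73 of 100 cells solid] → remaining = 427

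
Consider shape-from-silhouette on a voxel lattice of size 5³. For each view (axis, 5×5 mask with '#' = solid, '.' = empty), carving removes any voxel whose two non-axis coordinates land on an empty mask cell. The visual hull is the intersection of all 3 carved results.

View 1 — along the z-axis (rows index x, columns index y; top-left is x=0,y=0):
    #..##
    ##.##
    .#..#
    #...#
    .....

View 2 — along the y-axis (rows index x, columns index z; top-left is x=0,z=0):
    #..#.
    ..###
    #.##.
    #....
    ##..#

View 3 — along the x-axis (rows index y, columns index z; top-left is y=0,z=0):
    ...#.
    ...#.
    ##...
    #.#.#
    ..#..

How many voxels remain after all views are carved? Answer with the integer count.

start: 5×5×5 = 125 voxels
  1. axis=2 (XY plane), |mask|=11  ⇒  voxels=55
  2. axis=1 (XZ plane), |mask|=12  ⇒  voxels=26
  3. axis=0 (YZ plane), |mask|=8  ⇒  voxels=9

9 voxels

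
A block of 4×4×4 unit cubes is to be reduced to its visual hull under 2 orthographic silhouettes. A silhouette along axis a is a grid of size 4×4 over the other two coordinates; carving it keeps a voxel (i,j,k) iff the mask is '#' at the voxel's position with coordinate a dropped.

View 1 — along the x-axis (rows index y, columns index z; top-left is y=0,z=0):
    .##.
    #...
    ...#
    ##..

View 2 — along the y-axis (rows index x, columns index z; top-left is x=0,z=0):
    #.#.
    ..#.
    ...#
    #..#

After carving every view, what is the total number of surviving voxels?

remaining voxels: 8

before carving: 64 voxels (4×4×4)
V1 x: intersect with YZ mask (6 set) -- 24 left
V2 y: intersect with XZ mask (6 set) -- 8 left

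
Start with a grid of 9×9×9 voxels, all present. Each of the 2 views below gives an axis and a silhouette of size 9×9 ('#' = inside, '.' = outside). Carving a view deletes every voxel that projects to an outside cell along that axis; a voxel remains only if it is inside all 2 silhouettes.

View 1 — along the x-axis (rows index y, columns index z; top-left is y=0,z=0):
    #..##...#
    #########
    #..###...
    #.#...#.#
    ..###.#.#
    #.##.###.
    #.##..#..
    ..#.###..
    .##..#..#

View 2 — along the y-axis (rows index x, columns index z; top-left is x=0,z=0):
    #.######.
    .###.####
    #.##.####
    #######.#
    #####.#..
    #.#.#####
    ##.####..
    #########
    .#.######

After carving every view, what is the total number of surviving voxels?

before carving: 729 voxels (9×9×9)
carve view 1 (along x, YZ-mask fill 44/81): 396 voxels remain
carve view 2 (along y, XZ-mask fill 64/81): 322 voxels remain

remaining voxels: 322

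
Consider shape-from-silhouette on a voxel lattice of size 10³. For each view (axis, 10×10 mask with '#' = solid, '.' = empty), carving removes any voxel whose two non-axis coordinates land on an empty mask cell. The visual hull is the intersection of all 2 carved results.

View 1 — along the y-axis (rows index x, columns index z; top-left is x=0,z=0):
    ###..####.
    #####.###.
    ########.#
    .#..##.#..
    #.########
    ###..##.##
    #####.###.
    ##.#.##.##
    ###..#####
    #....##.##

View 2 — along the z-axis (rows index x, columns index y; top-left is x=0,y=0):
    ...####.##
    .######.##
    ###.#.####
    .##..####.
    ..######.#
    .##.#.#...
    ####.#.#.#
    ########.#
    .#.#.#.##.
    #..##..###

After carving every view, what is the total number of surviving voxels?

start: 10×10×10 = 1000 voxels
V1 y: intersect with XZ mask (72 set) -- 720 left
V2 z: intersect with XY mask (66 set) -- 482 left

remaining voxels: 482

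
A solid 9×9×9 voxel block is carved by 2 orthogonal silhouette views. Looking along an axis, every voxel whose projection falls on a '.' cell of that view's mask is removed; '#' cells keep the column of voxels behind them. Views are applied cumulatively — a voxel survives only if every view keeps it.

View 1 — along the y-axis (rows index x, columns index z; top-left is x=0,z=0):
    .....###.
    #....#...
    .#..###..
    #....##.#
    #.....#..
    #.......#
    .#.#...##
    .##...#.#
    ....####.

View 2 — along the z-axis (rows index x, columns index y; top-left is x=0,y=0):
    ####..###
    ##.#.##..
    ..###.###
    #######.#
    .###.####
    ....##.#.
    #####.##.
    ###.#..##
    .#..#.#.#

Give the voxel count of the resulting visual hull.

175 voxels

initial block: 9^3 = 729
  1. axis=1 (XZ plane), |mask|=29  ⇒  voxels=261
  2. axis=2 (XY plane), |mask|=53  ⇒  voxels=175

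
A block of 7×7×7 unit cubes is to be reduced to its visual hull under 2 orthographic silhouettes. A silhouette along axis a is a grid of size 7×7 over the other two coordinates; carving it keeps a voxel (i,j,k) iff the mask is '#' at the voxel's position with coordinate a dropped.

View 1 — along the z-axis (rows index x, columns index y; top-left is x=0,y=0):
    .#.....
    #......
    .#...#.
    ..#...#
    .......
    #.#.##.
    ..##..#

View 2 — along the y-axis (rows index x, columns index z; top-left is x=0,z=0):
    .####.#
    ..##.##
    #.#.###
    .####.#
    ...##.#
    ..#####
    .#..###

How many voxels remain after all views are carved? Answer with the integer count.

initial block: 7^3 = 343
carve view 1 (along z, XY-mask fill 13/49): 91 voxels remain
carve view 2 (along y, XZ-mask fill 31/49): 61 voxels remain

|visual hull| = 61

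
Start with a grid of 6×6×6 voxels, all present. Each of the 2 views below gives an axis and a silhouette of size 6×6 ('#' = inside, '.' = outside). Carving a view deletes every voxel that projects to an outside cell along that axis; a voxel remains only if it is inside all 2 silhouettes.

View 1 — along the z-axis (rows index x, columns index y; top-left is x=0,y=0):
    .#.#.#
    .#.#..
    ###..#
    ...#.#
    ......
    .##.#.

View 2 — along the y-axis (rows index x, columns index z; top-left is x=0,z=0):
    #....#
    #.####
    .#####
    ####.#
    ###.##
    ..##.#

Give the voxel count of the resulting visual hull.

start: 6×6×6 = 216 voxels
after view 1 [z-axis, 14 of 36 cells solid] → remaining = 84
after view 2 [y-axis, 25 of 36 cells solid] → remaining = 55

voxel count = 55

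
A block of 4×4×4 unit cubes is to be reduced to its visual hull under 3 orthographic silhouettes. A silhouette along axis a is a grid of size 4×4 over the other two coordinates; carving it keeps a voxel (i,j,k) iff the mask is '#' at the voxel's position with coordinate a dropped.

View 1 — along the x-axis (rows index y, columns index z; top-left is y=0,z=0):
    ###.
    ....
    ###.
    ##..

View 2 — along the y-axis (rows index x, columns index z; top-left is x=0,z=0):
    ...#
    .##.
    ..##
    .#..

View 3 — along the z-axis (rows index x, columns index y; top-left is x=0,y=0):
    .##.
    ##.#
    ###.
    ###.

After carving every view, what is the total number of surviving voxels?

initial block: 4^3 = 64
[1] x-view keeps 8 columns → grid now 32
[2] y-view keeps 6 columns → grid now 10
[3] z-view keeps 11 columns → grid now 7

7 voxels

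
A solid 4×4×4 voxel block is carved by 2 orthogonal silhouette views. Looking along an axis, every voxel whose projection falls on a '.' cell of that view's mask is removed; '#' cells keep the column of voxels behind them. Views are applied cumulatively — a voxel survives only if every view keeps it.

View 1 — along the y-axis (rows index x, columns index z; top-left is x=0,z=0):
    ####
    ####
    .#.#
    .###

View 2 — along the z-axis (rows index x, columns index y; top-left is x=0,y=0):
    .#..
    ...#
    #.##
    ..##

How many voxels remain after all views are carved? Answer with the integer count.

20 voxels

start: 4×4×4 = 64 voxels
[1] y-view keeps 13 columns → grid now 52
[2] z-view keeps 7 columns → grid now 20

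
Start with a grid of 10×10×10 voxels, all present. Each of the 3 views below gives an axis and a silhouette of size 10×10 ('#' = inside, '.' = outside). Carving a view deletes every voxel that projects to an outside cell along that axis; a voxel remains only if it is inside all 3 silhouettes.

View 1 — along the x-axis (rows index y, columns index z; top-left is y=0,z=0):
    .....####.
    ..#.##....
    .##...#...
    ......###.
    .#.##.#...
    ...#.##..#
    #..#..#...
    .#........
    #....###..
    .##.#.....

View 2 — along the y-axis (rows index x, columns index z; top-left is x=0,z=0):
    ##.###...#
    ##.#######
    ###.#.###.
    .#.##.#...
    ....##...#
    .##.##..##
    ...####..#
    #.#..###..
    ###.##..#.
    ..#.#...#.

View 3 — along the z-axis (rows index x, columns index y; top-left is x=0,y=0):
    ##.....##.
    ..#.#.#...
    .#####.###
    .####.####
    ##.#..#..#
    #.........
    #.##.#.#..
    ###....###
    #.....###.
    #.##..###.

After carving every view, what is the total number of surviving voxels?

voxel count = 83

start: 10×10×10 = 1000 voxels
carve view 1 (along x, YZ-mask fill 32/100): 320 voxels remain
carve view 2 (along y, XZ-mask fill 54/100): 175 voxels remain
carve view 3 (along z, XY-mask fill 50/100): 83 voxels remain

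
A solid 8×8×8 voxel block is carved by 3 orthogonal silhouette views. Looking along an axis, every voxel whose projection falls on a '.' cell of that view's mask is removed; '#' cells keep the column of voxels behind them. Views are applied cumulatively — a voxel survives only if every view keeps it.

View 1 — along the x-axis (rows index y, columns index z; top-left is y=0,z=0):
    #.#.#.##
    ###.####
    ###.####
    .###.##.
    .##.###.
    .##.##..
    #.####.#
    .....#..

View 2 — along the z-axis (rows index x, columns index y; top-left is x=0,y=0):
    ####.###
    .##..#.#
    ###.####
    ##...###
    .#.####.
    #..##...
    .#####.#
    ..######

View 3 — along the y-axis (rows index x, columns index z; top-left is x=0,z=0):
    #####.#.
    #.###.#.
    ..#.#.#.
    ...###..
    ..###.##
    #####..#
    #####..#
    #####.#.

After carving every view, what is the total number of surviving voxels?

voxel count = 125

full grid |V| = 512
V1 x: intersect with YZ mask (40 set) -- 320 left
V2 z: intersect with XY mask (43 set) -- 211 left
V3 y: intersect with XZ mask (40 set) -- 125 left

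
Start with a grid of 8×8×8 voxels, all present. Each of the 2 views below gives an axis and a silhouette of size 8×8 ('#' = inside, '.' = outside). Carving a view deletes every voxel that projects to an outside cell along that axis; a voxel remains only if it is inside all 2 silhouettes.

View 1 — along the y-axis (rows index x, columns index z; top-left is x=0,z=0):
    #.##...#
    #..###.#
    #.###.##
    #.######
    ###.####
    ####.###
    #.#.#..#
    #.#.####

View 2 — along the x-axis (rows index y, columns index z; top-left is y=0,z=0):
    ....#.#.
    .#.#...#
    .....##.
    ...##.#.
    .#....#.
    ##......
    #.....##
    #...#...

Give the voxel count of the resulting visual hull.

|visual hull| = 104

full grid |V| = 512
after view 1 [y-axis, 46 of 64 cells solid] → remaining = 368
after view 2 [x-axis, 19 of 64 cells solid] → remaining = 104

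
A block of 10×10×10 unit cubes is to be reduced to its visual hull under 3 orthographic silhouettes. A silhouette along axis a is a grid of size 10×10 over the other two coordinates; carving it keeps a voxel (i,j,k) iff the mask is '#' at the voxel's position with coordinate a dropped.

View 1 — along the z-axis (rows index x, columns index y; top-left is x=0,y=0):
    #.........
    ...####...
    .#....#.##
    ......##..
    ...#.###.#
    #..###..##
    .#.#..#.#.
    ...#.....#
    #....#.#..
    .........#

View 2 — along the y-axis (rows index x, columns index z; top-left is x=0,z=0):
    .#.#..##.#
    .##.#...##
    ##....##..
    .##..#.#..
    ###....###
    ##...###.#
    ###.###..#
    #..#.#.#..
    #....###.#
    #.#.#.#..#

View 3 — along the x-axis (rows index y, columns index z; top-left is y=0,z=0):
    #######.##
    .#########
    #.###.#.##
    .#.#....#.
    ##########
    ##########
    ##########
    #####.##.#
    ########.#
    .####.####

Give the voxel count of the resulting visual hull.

135 voxels

start: 10×10×10 = 1000 voxels
  1. axis=2 (XY plane), |mask|=32  ⇒  voxels=320
  2. axis=1 (XZ plane), |mask|=51  ⇒  voxels=171
  3. axis=0 (YZ plane), |mask|=83  ⇒  voxels=135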